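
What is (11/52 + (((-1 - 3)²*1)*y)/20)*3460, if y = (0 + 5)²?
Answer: 909115/13 ≈ 69932.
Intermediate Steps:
y = 25 (y = 5² = 25)
(11/52 + (((-1 - 3)²*1)*y)/20)*3460 = (11/52 + (((-1 - 3)²*1)*25)/20)*3460 = (11*(1/52) + (((-4)²*1)*25)*(1/20))*3460 = (11/52 + ((16*1)*25)*(1/20))*3460 = (11/52 + (16*25)*(1/20))*3460 = (11/52 + 400*(1/20))*3460 = (11/52 + 20)*3460 = (1051/52)*3460 = 909115/13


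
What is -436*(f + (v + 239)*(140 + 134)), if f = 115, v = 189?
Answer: -51180732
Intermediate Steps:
-436*(f + (v + 239)*(140 + 134)) = -436*(115 + (189 + 239)*(140 + 134)) = -436*(115 + 428*274) = -436*(115 + 117272) = -436*117387 = -51180732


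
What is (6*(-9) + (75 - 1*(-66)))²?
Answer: 7569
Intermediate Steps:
(6*(-9) + (75 - 1*(-66)))² = (-54 + (75 + 66))² = (-54 + 141)² = 87² = 7569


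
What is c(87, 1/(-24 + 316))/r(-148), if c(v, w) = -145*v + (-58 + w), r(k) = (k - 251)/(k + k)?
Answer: -13039910/1387 ≈ -9401.5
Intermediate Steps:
r(k) = (-251 + k)/(2*k) (r(k) = (-251 + k)/((2*k)) = (-251 + k)*(1/(2*k)) = (-251 + k)/(2*k))
c(v, w) = -58 + w - 145*v
c(87, 1/(-24 + 316))/r(-148) = (-58 + 1/(-24 + 316) - 145*87)/(((½)*(-251 - 148)/(-148))) = (-58 + 1/292 - 12615)/(((½)*(-1/148)*(-399))) = (-58 + 1/292 - 12615)/(399/296) = -3700515/292*296/399 = -13039910/1387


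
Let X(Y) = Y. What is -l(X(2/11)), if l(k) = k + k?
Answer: -4/11 ≈ -0.36364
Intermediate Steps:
l(k) = 2*k
-l(X(2/11)) = -2*2/11 = -1*4/11 = -4/11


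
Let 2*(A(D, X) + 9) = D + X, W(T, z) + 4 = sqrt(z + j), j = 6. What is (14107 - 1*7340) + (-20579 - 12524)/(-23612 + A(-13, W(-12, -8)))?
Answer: 15116635162015/2233413083 + 66206*I*sqrt(2)/2233413083 ≈ 6768.4 + 4.1922e-5*I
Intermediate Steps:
W(T, z) = -4 + sqrt(6 + z) (W(T, z) = -4 + sqrt(z + 6) = -4 + sqrt(6 + z))
A(D, X) = -9 + D/2 + X/2 (A(D, X) = -9 + (D + X)/2 = -9 + (D/2 + X/2) = -9 + D/2 + X/2)
(14107 - 1*7340) + (-20579 - 12524)/(-23612 + A(-13, W(-12, -8))) = (14107 - 1*7340) + (-20579 - 12524)/(-23612 + (-9 + (1/2)*(-13) + (-4 + sqrt(6 - 8))/2)) = (14107 - 7340) - 33103/(-23612 + (-9 - 13/2 + (-4 + sqrt(-2))/2)) = 6767 - 33103/(-23612 + (-9 - 13/2 + (-4 + I*sqrt(2))/2)) = 6767 - 33103/(-23612 + (-9 - 13/2 + (-2 + I*sqrt(2)/2))) = 6767 - 33103/(-23612 + (-35/2 + I*sqrt(2)/2)) = 6767 - 33103/(-47259/2 + I*sqrt(2)/2)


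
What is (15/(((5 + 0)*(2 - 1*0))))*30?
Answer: 45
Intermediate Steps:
(15/(((5 + 0)*(2 - 1*0))))*30 = (15/((5*(2 + 0))))*30 = (15/((5*2)))*30 = (15/10)*30 = (15*(1/10))*30 = (3/2)*30 = 45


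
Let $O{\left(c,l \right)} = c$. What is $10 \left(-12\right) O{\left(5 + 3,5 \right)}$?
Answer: $-960$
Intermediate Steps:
$10 \left(-12\right) O{\left(5 + 3,5 \right)} = 10 \left(-12\right) \left(5 + 3\right) = \left(-120\right) 8 = -960$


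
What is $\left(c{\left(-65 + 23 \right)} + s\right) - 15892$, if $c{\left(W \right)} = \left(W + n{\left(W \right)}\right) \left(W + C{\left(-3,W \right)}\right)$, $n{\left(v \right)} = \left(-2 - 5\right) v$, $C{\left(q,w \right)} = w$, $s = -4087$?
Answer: $-41147$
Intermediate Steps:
$n{\left(v \right)} = - 7 v$
$c{\left(W \right)} = - 12 W^{2}$ ($c{\left(W \right)} = \left(W - 7 W\right) \left(W + W\right) = - 6 W 2 W = - 12 W^{2}$)
$\left(c{\left(-65 + 23 \right)} + s\right) - 15892 = \left(- 12 \left(-65 + 23\right)^{2} - 4087\right) - 15892 = \left(- 12 \left(-42\right)^{2} - 4087\right) - 15892 = \left(\left(-12\right) 1764 - 4087\right) - 15892 = \left(-21168 - 4087\right) - 15892 = -25255 - 15892 = -41147$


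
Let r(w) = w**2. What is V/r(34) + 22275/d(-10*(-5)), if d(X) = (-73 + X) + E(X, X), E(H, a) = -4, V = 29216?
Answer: -231121/289 ≈ -799.73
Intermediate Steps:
d(X) = -77 + X (d(X) = (-73 + X) - 4 = -77 + X)
V/r(34) + 22275/d(-10*(-5)) = 29216/(34**2) + 22275/(-77 - 10*(-5)) = 29216/1156 + 22275/(-77 + 50) = 29216*(1/1156) + 22275/(-27) = 7304/289 + 22275*(-1/27) = 7304/289 - 825 = -231121/289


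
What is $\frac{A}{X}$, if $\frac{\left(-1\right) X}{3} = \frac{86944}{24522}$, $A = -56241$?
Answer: $\frac{229856967}{43472} \approx 5287.5$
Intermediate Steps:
$X = - \frac{43472}{4087}$ ($X = - 3 \cdot \frac{86944}{24522} = - 3 \cdot 86944 \cdot \frac{1}{24522} = \left(-3\right) \frac{43472}{12261} = - \frac{43472}{4087} \approx -10.637$)
$\frac{A}{X} = - \frac{56241}{- \frac{43472}{4087}} = \left(-56241\right) \left(- \frac{4087}{43472}\right) = \frac{229856967}{43472}$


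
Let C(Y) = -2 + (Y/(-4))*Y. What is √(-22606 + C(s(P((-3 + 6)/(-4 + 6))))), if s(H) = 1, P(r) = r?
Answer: I*√90433/2 ≈ 150.36*I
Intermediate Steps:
C(Y) = -2 - Y²/4 (C(Y) = -2 + (Y*(-¼))*Y = -2 + (-Y/4)*Y = -2 - Y²/4)
√(-22606 + C(s(P((-3 + 6)/(-4 + 6))))) = √(-22606 + (-2 - ¼*1²)) = √(-22606 + (-2 - ¼*1)) = √(-22606 + (-2 - ¼)) = √(-22606 - 9/4) = √(-90433/4) = I*√90433/2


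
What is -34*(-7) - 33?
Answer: 205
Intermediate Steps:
-34*(-7) - 33 = 238 - 33 = 205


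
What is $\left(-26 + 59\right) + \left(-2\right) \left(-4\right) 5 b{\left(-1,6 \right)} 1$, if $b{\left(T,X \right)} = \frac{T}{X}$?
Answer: $\frac{79}{3} \approx 26.333$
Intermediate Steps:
$\left(-26 + 59\right) + \left(-2\right) \left(-4\right) 5 b{\left(-1,6 \right)} 1 = \left(-26 + 59\right) + \left(-2\right) \left(-4\right) 5 \left(- \frac{1}{6}\right) 1 = 33 + 8 \cdot 5 \left(\left(-1\right) \frac{1}{6}\right) 1 = 33 + 8 \cdot 5 \left(- \frac{1}{6}\right) 1 = 33 + 8 \left(\left(- \frac{5}{6}\right) 1\right) = 33 + 8 \left(- \frac{5}{6}\right) = 33 - \frac{20}{3} = \frac{79}{3}$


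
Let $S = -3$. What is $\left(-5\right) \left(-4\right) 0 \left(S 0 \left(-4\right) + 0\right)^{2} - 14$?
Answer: $-14$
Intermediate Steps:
$\left(-5\right) \left(-4\right) 0 \left(S 0 \left(-4\right) + 0\right)^{2} - 14 = \left(-5\right) \left(-4\right) 0 \left(\left(-3\right) 0 \left(-4\right) + 0\right)^{2} - 14 = 20 \cdot 0 \left(0 \left(-4\right) + 0\right)^{2} - 14 = 0 \left(0 + 0\right)^{2} - 14 = 0 \cdot 0^{2} - 14 = 0 \cdot 0 - 14 = 0 - 14 = -14$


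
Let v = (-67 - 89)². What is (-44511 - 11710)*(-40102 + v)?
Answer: 886380286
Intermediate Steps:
v = 24336 (v = (-156)² = 24336)
(-44511 - 11710)*(-40102 + v) = (-44511 - 11710)*(-40102 + 24336) = -56221*(-15766) = 886380286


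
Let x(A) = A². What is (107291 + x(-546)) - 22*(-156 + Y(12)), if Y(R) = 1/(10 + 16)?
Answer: 5314896/13 ≈ 4.0884e+5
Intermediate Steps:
Y(R) = 1/26
(107291 + x(-546)) - 22*(-156 + Y(12)) = (107291 + (-546)²) - 22*(-156 + 1/26) = (107291 + 298116) - 22*(-4055/26) = 405407 + 44605/13 = 5314896/13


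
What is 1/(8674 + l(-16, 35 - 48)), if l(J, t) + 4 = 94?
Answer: 1/8764 ≈ 0.00011410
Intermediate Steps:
l(J, t) = 90 (l(J, t) = -4 + 94 = 90)
1/(8674 + l(-16, 35 - 48)) = 1/(8674 + 90) = 1/8764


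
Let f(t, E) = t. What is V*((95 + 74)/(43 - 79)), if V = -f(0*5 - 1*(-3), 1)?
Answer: 169/12 ≈ 14.083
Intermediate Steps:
V = -3 (V = -(0*5 - 1*(-3)) = -(0 + 3) = -1*3 = -3)
V*((95 + 74)/(43 - 79)) = -3*(95 + 74)/(43 - 79) = -507/(-36) = -507*(-1)/36 = -3*(-169/36) = 169/12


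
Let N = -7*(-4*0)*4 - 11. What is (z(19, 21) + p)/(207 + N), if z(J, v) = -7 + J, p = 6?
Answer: 9/98 ≈ 0.091837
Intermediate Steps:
N = -11 (N = -0*4 - 11 = -7*0 - 11 = 0 - 11 = -11)
(z(19, 21) + p)/(207 + N) = ((-7 + 19) + 6)/(207 - 11) = (12 + 6)/196 = 18*(1/196) = 9/98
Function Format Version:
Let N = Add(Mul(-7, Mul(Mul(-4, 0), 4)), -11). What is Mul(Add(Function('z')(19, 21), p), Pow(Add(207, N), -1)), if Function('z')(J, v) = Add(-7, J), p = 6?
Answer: Rational(9, 98) ≈ 0.091837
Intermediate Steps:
N = -11 (N = Add(Mul(-7, Mul(0, 4)), -11) = Add(Mul(-7, 0), -11) = Add(0, -11) = -11)
Mul(Add(Function('z')(19, 21), p), Pow(Add(207, N), -1)) = Mul(Add(Add(-7, 19), 6), Pow(Add(207, -11), -1)) = Mul(Add(12, 6), Pow(196, -1)) = Mul(18, Rational(1, 196)) = Rational(9, 98)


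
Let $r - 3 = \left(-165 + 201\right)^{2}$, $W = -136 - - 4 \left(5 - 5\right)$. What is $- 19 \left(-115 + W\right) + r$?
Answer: $6068$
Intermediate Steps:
$W = -136$ ($W = -136 - \left(-4\right) 0 = -136 - 0 = -136 + 0 = -136$)
$r = 1299$ ($r = 3 + \left(-165 + 201\right)^{2} = 3 + 36^{2} = 3 + 1296 = 1299$)
$- 19 \left(-115 + W\right) + r = - 19 \left(-115 - 136\right) + 1299 = \left(-19\right) \left(-251\right) + 1299 = 4769 + 1299 = 6068$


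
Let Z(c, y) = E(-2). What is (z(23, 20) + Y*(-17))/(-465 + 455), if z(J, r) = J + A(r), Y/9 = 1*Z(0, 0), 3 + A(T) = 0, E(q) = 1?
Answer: 133/10 ≈ 13.300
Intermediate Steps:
A(T) = -3 (A(T) = -3 + 0 = -3)
Z(c, y) = 1
Y = 9 (Y = 9*(1*1) = 9*1 = 9)
z(J, r) = -3 + J (z(J, r) = J - 3 = -3 + J)
(z(23, 20) + Y*(-17))/(-465 + 455) = ((-3 + 23) + 9*(-17))/(-465 + 455) = (20 - 153)/(-10) = -133*(-⅒) = 133/10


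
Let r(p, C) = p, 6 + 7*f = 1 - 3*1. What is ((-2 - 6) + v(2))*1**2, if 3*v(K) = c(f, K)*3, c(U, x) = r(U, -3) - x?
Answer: -78/7 ≈ -11.143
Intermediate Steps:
f = -8/7 (f = -6/7 + (1 - 3*1)/7 = -6/7 + (1 - 3)/7 = -6/7 + (1/7)*(-2) = -6/7 - 2/7 = -8/7 ≈ -1.1429)
c(U, x) = U - x
v(K) = -8/7 - K (v(K) = ((-8/7 - K)*3)/3 = (-24/7 - 3*K)/3 = -8/7 - K)
((-2 - 6) + v(2))*1**2 = ((-2 - 6) + (-8/7 - 1*2))*1**2 = (-8 + (-8/7 - 2))*1 = (-8 - 22/7)*1 = -78/7*1 = -78/7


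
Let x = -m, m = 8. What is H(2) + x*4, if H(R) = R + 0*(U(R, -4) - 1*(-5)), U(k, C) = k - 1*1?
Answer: -30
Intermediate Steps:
U(k, C) = -1 + k (U(k, C) = k - 1 = -1 + k)
x = -8 (x = -1*8 = -8)
H(R) = R (H(R) = R + 0*((-1 + R) - 1*(-5)) = R + 0*((-1 + R) + 5) = R + 0*(4 + R) = R + 0 = R)
H(2) + x*4 = 2 - 8*4 = 2 - 32 = -30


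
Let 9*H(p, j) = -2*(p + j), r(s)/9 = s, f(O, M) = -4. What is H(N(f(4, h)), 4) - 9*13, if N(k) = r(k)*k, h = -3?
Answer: -1349/9 ≈ -149.89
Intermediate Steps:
r(s) = 9*s
N(k) = 9*k**2 (N(k) = (9*k)*k = 9*k**2)
H(p, j) = -2*j/9 - 2*p/9 (H(p, j) = (-2*(p + j))/9 = (-2*(j + p))/9 = (-2*j - 2*p)/9 = -2*j/9 - 2*p/9)
H(N(f(4, h)), 4) - 9*13 = (-2/9*4 - 2*(-4)**2) - 9*13 = (-8/9 - 2*16) - 117 = (-8/9 - 2/9*144) - 117 = (-8/9 - 32) - 117 = -296/9 - 117 = -1349/9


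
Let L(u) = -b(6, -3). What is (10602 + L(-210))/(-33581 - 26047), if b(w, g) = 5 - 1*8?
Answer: -3535/19876 ≈ -0.17785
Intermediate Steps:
b(w, g) = -3 (b(w, g) = 5 - 8 = -3)
L(u) = 3 (L(u) = -1*(-3) = 3)
(10602 + L(-210))/(-33581 - 26047) = (10602 + 3)/(-33581 - 26047) = 10605/(-59628) = 10605*(-1/59628) = -3535/19876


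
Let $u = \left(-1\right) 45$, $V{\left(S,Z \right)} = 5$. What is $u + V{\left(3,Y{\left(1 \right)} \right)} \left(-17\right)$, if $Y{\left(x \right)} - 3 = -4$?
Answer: $-130$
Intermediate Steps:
$Y{\left(x \right)} = -1$ ($Y{\left(x \right)} = 3 - 4 = -1$)
$u = -45$
$u + V{\left(3,Y{\left(1 \right)} \right)} \left(-17\right) = -45 + 5 \left(-17\right) = -45 - 85 = -130$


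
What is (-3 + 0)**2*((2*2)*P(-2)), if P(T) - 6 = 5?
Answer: 396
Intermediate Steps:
P(T) = 11 (P(T) = 6 + 5 = 11)
(-3 + 0)**2*((2*2)*P(-2)) = (-3 + 0)**2*((2*2)*11) = (-3)**2*(4*11) = 9*44 = 396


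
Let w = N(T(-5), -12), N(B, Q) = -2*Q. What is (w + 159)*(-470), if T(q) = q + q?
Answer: -86010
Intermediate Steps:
T(q) = 2*q
w = 24 (w = -2*(-12) = 24)
(w + 159)*(-470) = (24 + 159)*(-470) = 183*(-470) = -86010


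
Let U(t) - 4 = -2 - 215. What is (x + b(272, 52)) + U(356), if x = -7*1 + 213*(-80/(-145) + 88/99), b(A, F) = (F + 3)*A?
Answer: 1309076/87 ≈ 15047.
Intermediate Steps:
b(A, F) = A*(3 + F) (b(A, F) = (3 + F)*A = A*(3 + F))
U(t) = -213 (U(t) = 4 + (-2 - 215) = 4 - 217 = -213)
x = 26087/87 (x = -7 + 213*(-80*(-1/145) + 88*(1/99)) = -7 + 213*(16/29 + 8/9) = -7 + 213*(376/261) = -7 + 26696/87 = 26087/87 ≈ 299.85)
(x + b(272, 52)) + U(356) = (26087/87 + 272*(3 + 52)) - 213 = (26087/87 + 272*55) - 213 = (26087/87 + 14960) - 213 = 1327607/87 - 213 = 1309076/87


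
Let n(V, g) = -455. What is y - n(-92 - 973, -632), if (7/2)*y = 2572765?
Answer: 5148715/7 ≈ 7.3553e+5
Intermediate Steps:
y = 5145530/7 (y = (2/7)*2572765 = 5145530/7 ≈ 7.3508e+5)
y - n(-92 - 973, -632) = 5145530/7 - 1*(-455) = 5145530/7 + 455 = 5148715/7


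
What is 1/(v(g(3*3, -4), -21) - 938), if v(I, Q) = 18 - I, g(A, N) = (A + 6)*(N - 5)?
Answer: -1/785 ≈ -0.0012739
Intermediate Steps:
g(A, N) = (-5 + N)*(6 + A) (g(A, N) = (6 + A)*(-5 + N) = (-5 + N)*(6 + A))
1/(v(g(3*3, -4), -21) - 938) = 1/((18 - (-30 - 15*3 + 6*(-4) + (3*3)*(-4))) - 938) = 1/((18 - (-30 - 5*9 - 24 + 9*(-4))) - 938) = 1/((18 - (-30 - 45 - 24 - 36)) - 938) = 1/((18 - 1*(-135)) - 938) = 1/((18 + 135) - 938) = 1/(153 - 938) = 1/(-785) = -1/785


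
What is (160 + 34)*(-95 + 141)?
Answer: 8924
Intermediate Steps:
(160 + 34)*(-95 + 141) = 194*46 = 8924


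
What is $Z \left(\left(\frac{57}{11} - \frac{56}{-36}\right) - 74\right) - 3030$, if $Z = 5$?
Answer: $- \frac{333265}{99} \approx -3366.3$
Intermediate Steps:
$Z \left(\left(\frac{57}{11} - \frac{56}{-36}\right) - 74\right) - 3030 = 5 \left(\left(\frac{57}{11} - \frac{56}{-36}\right) - 74\right) - 3030 = 5 \left(\left(57 \cdot \frac{1}{11} - - \frac{14}{9}\right) - 74\right) - 3030 = 5 \left(\left(\frac{57}{11} + \frac{14}{9}\right) - 74\right) - 3030 = 5 \left(\frac{667}{99} - 74\right) - 3030 = 5 \left(- \frac{6659}{99}\right) - 3030 = - \frac{33295}{99} - 3030 = - \frac{333265}{99}$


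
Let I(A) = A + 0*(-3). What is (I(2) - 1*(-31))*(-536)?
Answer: -17688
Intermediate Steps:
I(A) = A (I(A) = A + 0 = A)
(I(2) - 1*(-31))*(-536) = (2 - 1*(-31))*(-536) = (2 + 31)*(-536) = 33*(-536) = -17688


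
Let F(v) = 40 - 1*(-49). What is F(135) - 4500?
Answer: -4411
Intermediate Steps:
F(v) = 89 (F(v) = 40 + 49 = 89)
F(135) - 4500 = 89 - 4500 = -4411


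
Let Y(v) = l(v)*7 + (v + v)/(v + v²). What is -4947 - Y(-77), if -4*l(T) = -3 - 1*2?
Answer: -376635/76 ≈ -4955.7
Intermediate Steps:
l(T) = 5/4 (l(T) = -(-3 - 1*2)/4 = -(-3 - 2)/4 = -¼*(-5) = 5/4)
Y(v) = 35/4 + 2*v/(v + v²) (Y(v) = (5/4)*7 + (v + v)/(v + v²) = 35/4 + (2*v)/(v + v²) = 35/4 + 2*v/(v + v²))
-4947 - Y(-77) = -4947 - (43 + 35*(-77))/(4*(1 - 77)) = -4947 - (43 - 2695)/(4*(-76)) = -4947 - (-1)*(-2652)/(4*76) = -4947 - 1*663/76 = -4947 - 663/76 = -376635/76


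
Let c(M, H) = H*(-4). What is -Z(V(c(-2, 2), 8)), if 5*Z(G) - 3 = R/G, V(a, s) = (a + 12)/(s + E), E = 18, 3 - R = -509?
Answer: -3331/5 ≈ -666.20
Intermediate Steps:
R = 512 (R = 3 - 1*(-509) = 3 + 509 = 512)
c(M, H) = -4*H
V(a, s) = (12 + a)/(18 + s) (V(a, s) = (a + 12)/(s + 18) = (12 + a)/(18 + s))
Z(G) = 3/5 + 512/(5*G) (Z(G) = 3/5 + (512/G)/5 = 3/5 + 512/(5*G))
-Z(V(c(-2, 2), 8)) = -(512 + 3*((12 - 4*2)/(18 + 8)))/(5*((12 - 4*2)/(18 + 8))) = -(512 + 3*((12 - 8)/26))/(5*((12 - 8)/26)) = -(512 + 3*((1/26)*4))/(5*((1/26)*4)) = -(512 + 3*(2/13))/(5*2/13) = -13*(512 + 6/13)/(5*2) = -13*6662/(5*2*13) = -1*3331/5 = -3331/5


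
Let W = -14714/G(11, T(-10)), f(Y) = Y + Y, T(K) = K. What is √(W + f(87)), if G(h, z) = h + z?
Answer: 2*I*√3635 ≈ 120.58*I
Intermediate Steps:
f(Y) = 2*Y
W = -14714 (W = -14714/(11 - 10) = -14714/1 = -14714*1 = -14714)
√(W + f(87)) = √(-14714 + 2*87) = √(-14714 + 174) = √(-14540) = 2*I*√3635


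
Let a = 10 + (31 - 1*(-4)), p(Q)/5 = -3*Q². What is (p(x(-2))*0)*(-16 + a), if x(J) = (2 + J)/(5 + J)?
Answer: 0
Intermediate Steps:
x(J) = (2 + J)/(5 + J)
p(Q) = -15*Q² (p(Q) = 5*(-3*Q²) = -15*Q²)
a = 45 (a = 10 + (31 + 4) = 10 + 35 = 45)
(p(x(-2))*0)*(-16 + a) = (-15*(2 - 2)²/(5 - 2)²*0)*(-16 + 45) = (-15*(0/3)²*0)*29 = (-15*((⅓)*0)²*0)*29 = (-15*0²*0)*29 = (-15*0*0)*29 = (0*0)*29 = 0*29 = 0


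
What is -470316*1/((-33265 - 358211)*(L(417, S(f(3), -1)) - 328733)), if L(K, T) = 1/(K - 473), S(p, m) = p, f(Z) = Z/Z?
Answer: -2194808/600558405527 ≈ -3.6546e-6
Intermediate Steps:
f(Z) = 1
L(K, T) = 1/(-473 + K)
-470316*1/((-33265 - 358211)*(L(417, S(f(3), -1)) - 328733)) = -470316*1/((-33265 - 358211)*(1/(-473 + 417) - 328733)) = -470316*(-1/(391476*(1/(-56) - 328733))) = -470316*(-1/(391476*(-1/56 - 328733))) = -470316/((-391476*(-18409049/56))) = -470316/1801675216581/14 = -470316*14/1801675216581 = -2194808/600558405527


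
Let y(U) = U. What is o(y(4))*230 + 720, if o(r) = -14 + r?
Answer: -1580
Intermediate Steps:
o(y(4))*230 + 720 = (-14 + 4)*230 + 720 = -10*230 + 720 = -2300 + 720 = -1580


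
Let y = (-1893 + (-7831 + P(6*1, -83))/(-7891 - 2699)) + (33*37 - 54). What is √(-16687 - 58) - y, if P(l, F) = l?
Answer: 1536103/2118 + I*√16745 ≈ 725.26 + 129.4*I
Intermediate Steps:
y = -1536103/2118 (y = (-1893 + (-7831 + 6*1)/(-7891 - 2699)) + (33*37 - 54) = (-1893 + (-7831 + 6)/(-10590)) + (1221 - 54) = (-1893 - 7825*(-1/10590)) + 1167 = (-1893 + 1565/2118) + 1167 = -4007809/2118 + 1167 = -1536103/2118 ≈ -725.26)
√(-16687 - 58) - y = √(-16687 - 58) - 1*(-1536103/2118) = √(-16745) + 1536103/2118 = I*√16745 + 1536103/2118 = 1536103/2118 + I*√16745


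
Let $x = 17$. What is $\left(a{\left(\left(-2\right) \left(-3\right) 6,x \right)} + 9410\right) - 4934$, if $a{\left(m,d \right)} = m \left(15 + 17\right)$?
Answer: $5628$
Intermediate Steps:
$a{\left(m,d \right)} = 32 m$ ($a{\left(m,d \right)} = m 32 = 32 m$)
$\left(a{\left(\left(-2\right) \left(-3\right) 6,x \right)} + 9410\right) - 4934 = \left(32 \left(-2\right) \left(-3\right) 6 + 9410\right) - 4934 = \left(32 \cdot 6 \cdot 6 + 9410\right) - 4934 = \left(32 \cdot 36 + 9410\right) - 4934 = \left(1152 + 9410\right) - 4934 = 10562 - 4934 = 5628$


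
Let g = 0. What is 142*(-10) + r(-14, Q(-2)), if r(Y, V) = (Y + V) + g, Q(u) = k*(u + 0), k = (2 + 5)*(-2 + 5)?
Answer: -1476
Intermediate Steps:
k = 21 (k = 7*3 = 21)
Q(u) = 21*u (Q(u) = 21*(u + 0) = 21*u)
r(Y, V) = V + Y (r(Y, V) = (Y + V) + 0 = (V + Y) + 0 = V + Y)
142*(-10) + r(-14, Q(-2)) = 142*(-10) + (21*(-2) - 14) = -1420 + (-42 - 14) = -1420 - 56 = -1476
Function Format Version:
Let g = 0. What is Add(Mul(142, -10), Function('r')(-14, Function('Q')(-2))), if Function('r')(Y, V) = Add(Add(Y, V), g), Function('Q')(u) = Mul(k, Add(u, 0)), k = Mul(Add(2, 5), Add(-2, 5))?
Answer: -1476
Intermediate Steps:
k = 21 (k = Mul(7, 3) = 21)
Function('Q')(u) = Mul(21, u) (Function('Q')(u) = Mul(21, Add(u, 0)) = Mul(21, u))
Function('r')(Y, V) = Add(V, Y) (Function('r')(Y, V) = Add(Add(Y, V), 0) = Add(Add(V, Y), 0) = Add(V, Y))
Add(Mul(142, -10), Function('r')(-14, Function('Q')(-2))) = Add(Mul(142, -10), Add(Mul(21, -2), -14)) = Add(-1420, Add(-42, -14)) = Add(-1420, -56) = -1476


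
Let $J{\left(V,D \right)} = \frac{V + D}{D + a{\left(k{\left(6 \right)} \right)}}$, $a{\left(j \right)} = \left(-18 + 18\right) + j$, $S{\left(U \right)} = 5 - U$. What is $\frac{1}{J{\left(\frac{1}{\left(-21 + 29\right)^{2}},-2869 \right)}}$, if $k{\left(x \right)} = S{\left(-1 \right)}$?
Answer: $\frac{183232}{183615} \approx 0.99791$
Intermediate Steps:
$k{\left(x \right)} = 6$ ($k{\left(x \right)} = 5 - -1 = 5 + 1 = 6$)
$a{\left(j \right)} = j$ ($a{\left(j \right)} = 0 + j = j$)
$J{\left(V,D \right)} = \frac{D + V}{6 + D}$ ($J{\left(V,D \right)} = \frac{V + D}{D + 6} = \frac{D + V}{6 + D}$)
$\frac{1}{J{\left(\frac{1}{\left(-21 + 29\right)^{2}},-2869 \right)}} = \frac{1}{\frac{1}{6 - 2869} \left(-2869 + \frac{1}{\left(-21 + 29\right)^{2}}\right)} = \frac{1}{\frac{1}{-2863} \left(-2869 + \frac{1}{8^{2}}\right)} = \frac{1}{\left(- \frac{1}{2863}\right) \left(-2869 + \frac{1}{64}\right)} = \frac{1}{\left(- \frac{1}{2863}\right) \left(- \frac{183615}{64}\right)} = \frac{1}{\frac{183615}{183232}} = \frac{183232}{183615}$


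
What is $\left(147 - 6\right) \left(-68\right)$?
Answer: $-9588$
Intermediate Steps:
$\left(147 - 6\right) \left(-68\right) = 141 \left(-68\right) = -9588$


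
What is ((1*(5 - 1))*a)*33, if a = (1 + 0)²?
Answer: 132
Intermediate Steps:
a = 1 (a = 1² = 1)
((1*(5 - 1))*a)*33 = ((1*(5 - 1))*1)*33 = ((1*4)*1)*33 = (4*1)*33 = 4*33 = 132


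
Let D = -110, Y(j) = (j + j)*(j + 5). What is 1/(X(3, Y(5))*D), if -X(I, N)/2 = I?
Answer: 1/660 ≈ 0.0015152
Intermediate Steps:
Y(j) = 2*j*(5 + j) (Y(j) = (2*j)*(5 + j) = 2*j*(5 + j))
X(I, N) = -2*I
1/(X(3, Y(5))*D) = 1/(-2*3*(-110)) = 1/(-6*(-110)) = 1/660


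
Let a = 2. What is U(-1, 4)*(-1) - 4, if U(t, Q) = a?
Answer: -6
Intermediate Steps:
U(t, Q) = 2
U(-1, 4)*(-1) - 4 = 2*(-1) - 4 = -2 - 4 = -6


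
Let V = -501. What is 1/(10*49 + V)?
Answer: -1/11 ≈ -0.090909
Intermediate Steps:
1/(10*49 + V) = 1/(10*49 - 501) = 1/(490 - 501) = 1/(-11) = -1/11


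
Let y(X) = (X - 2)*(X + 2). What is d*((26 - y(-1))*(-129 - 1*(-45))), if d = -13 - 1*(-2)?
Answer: 26796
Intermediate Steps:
y(X) = (-2 + X)*(2 + X)
d = -11 (d = -13 + 2 = -11)
d*((26 - y(-1))*(-129 - 1*(-45))) = -11*(26 - (-4 + (-1)²))*(-129 - 1*(-45)) = -11*(26 - (-4 + 1))*(-129 + 45) = -11*(26 - 1*(-3))*(-84) = -11*(26 + 3)*(-84) = -319*(-84) = -11*(-2436) = 26796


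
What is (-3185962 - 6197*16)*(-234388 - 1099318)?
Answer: 4381376252484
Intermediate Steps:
(-3185962 - 6197*16)*(-234388 - 1099318) = (-3185962 - 99152)*(-1333706) = -3285114*(-1333706) = 4381376252484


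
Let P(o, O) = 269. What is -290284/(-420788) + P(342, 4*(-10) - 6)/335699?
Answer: 24390310122/35314527703 ≈ 0.69066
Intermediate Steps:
-290284/(-420788) + P(342, 4*(-10) - 6)/335699 = -290284/(-420788) + 269/335699 = -290284*(-1/420788) + 269*(1/335699) = 72571/105197 + 269/335699 = 24390310122/35314527703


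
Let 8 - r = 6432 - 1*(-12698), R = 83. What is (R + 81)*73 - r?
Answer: 31094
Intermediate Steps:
r = -19122 (r = 8 - (6432 - 1*(-12698)) = 8 - (6432 + 12698) = 8 - 1*19130 = 8 - 19130 = -19122)
(R + 81)*73 - r = (83 + 81)*73 - 1*(-19122) = 164*73 + 19122 = 11972 + 19122 = 31094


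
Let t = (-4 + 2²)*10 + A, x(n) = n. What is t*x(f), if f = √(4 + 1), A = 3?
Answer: 3*√5 ≈ 6.7082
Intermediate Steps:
f = √5 ≈ 2.2361
t = 3 (t = (-4 + 2²)*10 + 3 = (-4 + 4)*10 + 3 = 0*10 + 3 = 0 + 3 = 3)
t*x(f) = 3*√5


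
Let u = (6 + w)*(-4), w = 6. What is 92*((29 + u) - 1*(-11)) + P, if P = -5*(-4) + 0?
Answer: -716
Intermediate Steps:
u = -48 (u = (6 + 6)*(-4) = 12*(-4) = -48)
P = 20 (P = 20 + 0 = 20)
92*((29 + u) - 1*(-11)) + P = 92*((29 - 48) - 1*(-11)) + 20 = 92*(-19 + 11) + 20 = 92*(-8) + 20 = -736 + 20 = -716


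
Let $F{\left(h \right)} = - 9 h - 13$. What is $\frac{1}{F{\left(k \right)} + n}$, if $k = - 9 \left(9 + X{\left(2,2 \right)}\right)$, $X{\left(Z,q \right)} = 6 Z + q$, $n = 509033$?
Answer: $\frac{1}{510883} \approx 1.9574 \cdot 10^{-6}$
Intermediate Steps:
$X{\left(Z,q \right)} = q + 6 Z$
$k = -207$ ($k = - 9 \left(9 + \left(2 + 6 \cdot 2\right)\right) = - 9 \left(9 + \left(2 + 12\right)\right) = - 9 \left(9 + 14\right) = \left(-9\right) 23 = -207$)
$F{\left(h \right)} = -13 - 9 h$
$\frac{1}{F{\left(k \right)} + n} = \frac{1}{\left(-13 - -1863\right) + 509033} = \frac{1}{\left(-13 + 1863\right) + 509033} = \frac{1}{1850 + 509033} = \frac{1}{510883}$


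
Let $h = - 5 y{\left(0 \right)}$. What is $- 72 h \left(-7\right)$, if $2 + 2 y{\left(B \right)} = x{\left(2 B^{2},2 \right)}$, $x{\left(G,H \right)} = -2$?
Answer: $5040$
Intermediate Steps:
$y{\left(B \right)} = -2$ ($y{\left(B \right)} = -1 + \frac{1}{2} \left(-2\right) = -1 - 1 = -2$)
$h = 10$ ($h = \left(-5\right) \left(-2\right) = 10$)
$- 72 h \left(-7\right) = \left(-72\right) 10 \left(-7\right) = \left(-720\right) \left(-7\right) = 5040$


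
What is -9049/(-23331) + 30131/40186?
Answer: 1066629475/937579566 ≈ 1.1376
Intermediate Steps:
-9049/(-23331) + 30131/40186 = -9049*(-1/23331) + 30131*(1/40186) = 9049/23331 + 30131/40186 = 1066629475/937579566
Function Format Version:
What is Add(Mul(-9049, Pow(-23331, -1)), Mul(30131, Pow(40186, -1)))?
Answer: Rational(1066629475, 937579566) ≈ 1.1376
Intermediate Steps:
Add(Mul(-9049, Pow(-23331, -1)), Mul(30131, Pow(40186, -1))) = Add(Mul(-9049, Rational(-1, 23331)), Mul(30131, Rational(1, 40186))) = Add(Rational(9049, 23331), Rational(30131, 40186)) = Rational(1066629475, 937579566)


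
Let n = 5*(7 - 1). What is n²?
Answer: 900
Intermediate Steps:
n = 30 (n = 5*6 = 30)
n² = 30² = 900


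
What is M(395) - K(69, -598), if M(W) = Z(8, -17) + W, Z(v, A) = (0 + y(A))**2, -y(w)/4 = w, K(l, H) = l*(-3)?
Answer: 5226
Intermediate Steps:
K(l, H) = -3*l
y(w) = -4*w
Z(v, A) = 16*A**2 (Z(v, A) = (0 - 4*A)**2 = (-4*A)**2 = 16*A**2)
M(W) = 4624 + W (M(W) = 16*(-17)**2 + W = 16*289 + W = 4624 + W)
M(395) - K(69, -598) = (4624 + 395) - (-3)*69 = 5019 - 1*(-207) = 5019 + 207 = 5226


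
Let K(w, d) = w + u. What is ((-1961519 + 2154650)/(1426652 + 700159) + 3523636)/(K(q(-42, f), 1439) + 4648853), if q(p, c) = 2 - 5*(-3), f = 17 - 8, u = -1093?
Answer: 2498035999309/3294981083049 ≈ 0.75813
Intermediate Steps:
f = 9
q(p, c) = 17 (q(p, c) = 2 + 15 = 17)
K(w, d) = -1093 + w (K(w, d) = w - 1093 = -1093 + w)
((-1961519 + 2154650)/(1426652 + 700159) + 3523636)/(K(q(-42, f), 1439) + 4648853) = ((-1961519 + 2154650)/(1426652 + 700159) + 3523636)/((-1093 + 17) + 4648853) = (193131/2126811 + 3523636)/(-1076 + 4648853) = (193131*(1/2126811) + 3523636)/4647777 = (64377/708937 + 3523636)*(1/4647777) = (2498035999309/708937)*(1/4647777) = 2498035999309/3294981083049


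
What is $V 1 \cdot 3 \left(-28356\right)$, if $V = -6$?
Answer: $510408$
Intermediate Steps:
$V 1 \cdot 3 \left(-28356\right) = \left(-6\right) 1 \cdot 3 \left(-28356\right) = \left(-6\right) 3 \left(-28356\right) = \left(-18\right) \left(-28356\right) = 510408$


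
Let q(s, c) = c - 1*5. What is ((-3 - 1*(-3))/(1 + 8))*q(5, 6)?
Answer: 0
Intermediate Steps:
q(s, c) = -5 + c (q(s, c) = c - 5 = -5 + c)
((-3 - 1*(-3))/(1 + 8))*q(5, 6) = ((-3 - 1*(-3))/(1 + 8))*(-5 + 6) = ((-3 + 3)/9)*1 = ((1/9)*0)*1 = 0*1 = 0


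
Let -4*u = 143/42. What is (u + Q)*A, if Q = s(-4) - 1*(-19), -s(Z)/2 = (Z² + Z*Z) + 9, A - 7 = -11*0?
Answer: -10727/24 ≈ -446.96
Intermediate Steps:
u = -143/168 (u = -143/(4*42) = -¼*143/42 = -143/168 ≈ -0.85119)
A = 7 (A = 7 - 11*0 = 7 + 0 = 7)
s(Z) = -18 - 4*Z² (s(Z) = -2*((Z² + Z*Z) + 9) = -2*((Z² + Z²) + 9) = -2*(2*Z² + 9) = -2*(9 + 2*Z²) = -18 - 4*Z²)
Q = -63 (Q = (-18 - 4*(-4)²) - 1*(-19) = (-18 - 4*16) + 19 = (-18 - 64) + 19 = -82 + 19 = -63)
(u + Q)*A = (-143/168 - 63)*7 = -10727/168*7 = -10727/24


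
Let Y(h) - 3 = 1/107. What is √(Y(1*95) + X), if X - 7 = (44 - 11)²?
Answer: 3*√1398062/107 ≈ 33.151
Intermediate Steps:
Y(h) = 322/107 (Y(h) = 3 + 1/107 = 322/107)
X = 1096 (X = 7 + (44 - 11)² = 7 + 33² = 7 + 1089 = 1096)
√(Y(1*95) + X) = √(322/107 + 1096) = √(117594/107) = 3*√1398062/107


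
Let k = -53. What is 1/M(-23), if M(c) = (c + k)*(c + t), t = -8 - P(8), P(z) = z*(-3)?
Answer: 1/532 ≈ 0.0018797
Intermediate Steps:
P(z) = -3*z
t = 16 (t = -8 - (-3)*8 = -8 - 1*(-24) = -8 + 24 = 16)
M(c) = (-53 + c)*(16 + c) (M(c) = (c - 53)*(c + 16) = (-53 + c)*(16 + c))
1/M(-23) = 1/(-848 + (-23)² - 37*(-23)) = 1/(-848 + 529 + 851) = 1/532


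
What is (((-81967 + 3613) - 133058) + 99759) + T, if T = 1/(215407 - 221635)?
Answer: -695374885/6228 ≈ -1.1165e+5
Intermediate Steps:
T = -1/6228 (T = 1/(-6228) = -1/6228 ≈ -0.00016057)
(((-81967 + 3613) - 133058) + 99759) + T = (((-81967 + 3613) - 133058) + 99759) - 1/6228 = ((-78354 - 133058) + 99759) - 1/6228 = (-211412 + 99759) - 1/6228 = -111653 - 1/6228 = -695374885/6228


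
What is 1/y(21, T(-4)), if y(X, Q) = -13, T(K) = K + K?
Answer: -1/13 ≈ -0.076923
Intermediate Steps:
T(K) = 2*K
1/y(21, T(-4)) = 1/(-13) = -1/13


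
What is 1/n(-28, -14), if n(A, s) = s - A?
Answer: 1/14 ≈ 0.071429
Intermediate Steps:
1/n(-28, -14) = 1/(-14 - 1*(-28)) = 1/(-14 + 28) = 1/14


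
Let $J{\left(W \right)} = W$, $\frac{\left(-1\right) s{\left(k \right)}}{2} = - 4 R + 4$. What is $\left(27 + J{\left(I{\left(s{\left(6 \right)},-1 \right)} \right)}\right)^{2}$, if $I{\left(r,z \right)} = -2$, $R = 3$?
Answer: $625$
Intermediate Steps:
$s{\left(k \right)} = 16$ ($s{\left(k \right)} = - 2 \left(\left(-4\right) 3 + 4\right) = - 2 \left(-12 + 4\right) = \left(-2\right) \left(-8\right) = 16$)
$\left(27 + J{\left(I{\left(s{\left(6 \right)},-1 \right)} \right)}\right)^{2} = \left(27 - 2\right)^{2} = 25^{2} = 625$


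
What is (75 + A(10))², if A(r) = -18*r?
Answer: 11025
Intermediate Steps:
(75 + A(10))² = (75 - 18*10)² = (75 - 180)² = (-105)² = 11025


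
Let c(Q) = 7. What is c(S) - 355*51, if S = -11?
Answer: -18098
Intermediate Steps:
c(S) - 355*51 = 7 - 355*51 = 7 - 18105 = -18098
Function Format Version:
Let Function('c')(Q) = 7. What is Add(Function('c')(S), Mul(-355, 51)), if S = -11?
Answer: -18098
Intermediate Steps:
Add(Function('c')(S), Mul(-355, 51)) = Add(7, Mul(-355, 51)) = Add(7, -18105) = -18098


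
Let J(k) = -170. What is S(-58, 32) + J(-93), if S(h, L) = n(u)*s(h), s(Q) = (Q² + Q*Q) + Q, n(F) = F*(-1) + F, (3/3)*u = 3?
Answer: -170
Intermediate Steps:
u = 3
n(F) = 0 (n(F) = -F + F = 0)
s(Q) = Q + 2*Q² (s(Q) = (Q² + Q²) + Q = 2*Q² + Q = Q + 2*Q²)
S(h, L) = 0 (S(h, L) = 0*(h*(1 + 2*h)) = 0)
S(-58, 32) + J(-93) = 0 - 170 = -170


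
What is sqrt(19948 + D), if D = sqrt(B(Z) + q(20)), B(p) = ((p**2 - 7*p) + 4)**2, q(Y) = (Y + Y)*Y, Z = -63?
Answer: sqrt(19948 + 2*sqrt(4871049)) ≈ 156.08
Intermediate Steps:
q(Y) = 2*Y**2 (q(Y) = (2*Y)*Y = 2*Y**2)
B(p) = (4 + p**2 - 7*p)**2
D = 2*sqrt(4871049) (D = sqrt((4 + (-63)**2 - 7*(-63))**2 + 2*20**2) = sqrt((4 + 3969 + 441)**2 + 2*400) = sqrt(4414**2 + 800) = sqrt(19483396 + 800) = sqrt(19484196) = 2*sqrt(4871049) ≈ 4414.1)
sqrt(19948 + D) = sqrt(19948 + 2*sqrt(4871049))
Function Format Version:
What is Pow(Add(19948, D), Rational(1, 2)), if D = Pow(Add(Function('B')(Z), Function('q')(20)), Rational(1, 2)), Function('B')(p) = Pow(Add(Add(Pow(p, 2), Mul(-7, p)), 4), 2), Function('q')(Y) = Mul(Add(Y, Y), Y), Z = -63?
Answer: Pow(Add(19948, Mul(2, Pow(4871049, Rational(1, 2)))), Rational(1, 2)) ≈ 156.08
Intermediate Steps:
Function('q')(Y) = Mul(2, Pow(Y, 2)) (Function('q')(Y) = Mul(Mul(2, Y), Y) = Mul(2, Pow(Y, 2)))
Function('B')(p) = Pow(Add(4, Pow(p, 2), Mul(-7, p)), 2)
D = Mul(2, Pow(4871049, Rational(1, 2))) (D = Pow(Add(Pow(Add(4, Pow(-63, 2), Mul(-7, -63)), 2), Mul(2, Pow(20, 2))), Rational(1, 2)) = Pow(Add(Pow(Add(4, 3969, 441), 2), Mul(2, 400)), Rational(1, 2)) = Pow(Add(Pow(4414, 2), 800), Rational(1, 2)) = Pow(Add(19483396, 800), Rational(1, 2)) = Pow(19484196, Rational(1, 2)) = Mul(2, Pow(4871049, Rational(1, 2))) ≈ 4414.1)
Pow(Add(19948, D), Rational(1, 2)) = Pow(Add(19948, Mul(2, Pow(4871049, Rational(1, 2)))), Rational(1, 2))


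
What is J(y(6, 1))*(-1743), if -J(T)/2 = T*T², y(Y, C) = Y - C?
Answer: 435750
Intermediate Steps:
J(T) = -2*T³ (J(T) = -2*T*T² = -2*T³)
J(y(6, 1))*(-1743) = -2*(6 - 1*1)³*(-1743) = -2*(6 - 1)³*(-1743) = -2*5³*(-1743) = -2*125*(-1743) = -250*(-1743) = 435750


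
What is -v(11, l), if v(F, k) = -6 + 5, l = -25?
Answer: 1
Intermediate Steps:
v(F, k) = -1
-v(11, l) = -1*(-1) = 1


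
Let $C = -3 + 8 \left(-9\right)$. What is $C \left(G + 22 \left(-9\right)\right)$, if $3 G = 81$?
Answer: $12825$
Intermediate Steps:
$G = 27$ ($G = \frac{1}{3} \cdot 81 = 27$)
$C = -75$ ($C = -3 - 72 = -75$)
$C \left(G + 22 \left(-9\right)\right) = - 75 \left(27 + 22 \left(-9\right)\right) = - 75 \left(27 - 198\right) = \left(-75\right) \left(-171\right) = 12825$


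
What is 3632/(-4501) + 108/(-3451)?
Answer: -1860020/2218993 ≈ -0.83823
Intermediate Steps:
3632/(-4501) + 108/(-3451) = 3632*(-1/4501) + 108*(-1/3451) = -3632/4501 - 108/3451 = -1860020/2218993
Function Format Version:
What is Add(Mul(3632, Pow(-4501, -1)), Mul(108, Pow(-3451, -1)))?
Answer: Rational(-1860020, 2218993) ≈ -0.83823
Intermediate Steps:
Add(Mul(3632, Pow(-4501, -1)), Mul(108, Pow(-3451, -1))) = Add(Mul(3632, Rational(-1, 4501)), Mul(108, Rational(-1, 3451))) = Add(Rational(-3632, 4501), Rational(-108, 3451)) = Rational(-1860020, 2218993)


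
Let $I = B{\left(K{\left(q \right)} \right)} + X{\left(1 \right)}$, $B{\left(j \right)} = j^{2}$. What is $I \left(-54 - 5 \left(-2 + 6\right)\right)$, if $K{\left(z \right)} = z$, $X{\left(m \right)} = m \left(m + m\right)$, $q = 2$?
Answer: $-444$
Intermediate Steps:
$X{\left(m \right)} = 2 m^{2}$ ($X{\left(m \right)} = m 2 m = 2 m^{2}$)
$I = 6$ ($I = 2^{2} + 2 \cdot 1^{2} = 4 + 2 \cdot 1 = 4 + 2 = 6$)
$I \left(-54 - 5 \left(-2 + 6\right)\right) = 6 \left(-54 - 5 \left(-2 + 6\right)\right) = 6 \left(-54 - 20\right) = 6 \left(-74\right) = -444$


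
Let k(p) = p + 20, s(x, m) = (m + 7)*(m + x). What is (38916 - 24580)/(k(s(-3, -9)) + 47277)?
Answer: 14336/47321 ≈ 0.30295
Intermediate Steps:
s(x, m) = (7 + m)*(m + x)
k(p) = 20 + p
(38916 - 24580)/(k(s(-3, -9)) + 47277) = (38916 - 24580)/((20 + ((-9)² + 7*(-9) + 7*(-3) - 9*(-3))) + 47277) = 14336/((20 + (81 - 63 - 21 + 27)) + 47277) = 14336/((20 + 24) + 47277) = 14336/(44 + 47277) = 14336/47321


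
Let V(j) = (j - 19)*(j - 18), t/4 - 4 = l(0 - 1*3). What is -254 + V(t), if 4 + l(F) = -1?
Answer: 252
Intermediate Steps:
l(F) = -5 (l(F) = -4 - 1 = -5)
t = -4 (t = 16 + 4*(-5) = 16 - 20 = -4)
V(j) = (-19 + j)*(-18 + j)
-254 + V(t) = -254 + (342 + (-4)**2 - 37*(-4)) = -254 + (342 + 16 + 148) = -254 + 506 = 252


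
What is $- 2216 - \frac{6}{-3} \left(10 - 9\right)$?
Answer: $-4432$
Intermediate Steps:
$- 2216 - \frac{6}{-3} \left(10 - 9\right) = - 2216 \left(-6\right) \left(- \frac{1}{3}\right) 1 = - 2216 \cdot 2 \cdot 1 = \left(-2216\right) 2 = -4432$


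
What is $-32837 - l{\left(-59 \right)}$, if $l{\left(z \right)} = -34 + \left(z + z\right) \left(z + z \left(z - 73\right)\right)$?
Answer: $879219$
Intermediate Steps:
$l{\left(z \right)} = -34 + 2 z \left(z + z \left(-73 + z\right)\right)$
$-32837 - l{\left(-59 \right)} = -32837 - \left(-34 - 144 \left(-59\right)^{2} + 2 \left(-59\right)^{3}\right) = -32837 - \left(-34 - 501264 + 2 \left(-205379\right)\right) = -32837 - \left(-34 - 501264 - 410758\right) = -32837 - -912056 = -32837 + 912056 = 879219$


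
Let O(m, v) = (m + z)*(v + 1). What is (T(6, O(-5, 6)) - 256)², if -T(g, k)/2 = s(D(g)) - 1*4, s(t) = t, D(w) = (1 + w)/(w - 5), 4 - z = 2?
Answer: 68644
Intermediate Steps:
z = 2 (z = 4 - 1*2 = 4 - 2 = 2)
O(m, v) = (1 + v)*(2 + m) (O(m, v) = (m + 2)*(v + 1) = (2 + m)*(1 + v) = (1 + v)*(2 + m))
D(w) = (1 + w)/(-5 + w)
T(g, k) = 8 - 2*(1 + g)/(-5 + g) (T(g, k) = -2*((1 + g)/(-5 + g) - 1*4) = -2*((1 + g)/(-5 + g) - 4) = -2*(-4 + (1 + g)/(-5 + g)) = 8 - 2*(1 + g)/(-5 + g))
(T(6, O(-5, 6)) - 256)² = (6*(-7 + 6)/(-5 + 6) - 256)² = (6*(-1)/1 - 256)² = (6*1*(-1) - 256)² = (-6 - 256)² = (-262)² = 68644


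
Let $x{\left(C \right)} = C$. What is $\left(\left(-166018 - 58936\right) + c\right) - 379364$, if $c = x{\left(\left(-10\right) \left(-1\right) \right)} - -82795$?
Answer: $-521513$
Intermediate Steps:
$c = 82805$ ($c = \left(-10\right) \left(-1\right) - -82795 = 10 + 82795 = 82805$)
$\left(\left(-166018 - 58936\right) + c\right) - 379364 = \left(\left(-166018 - 58936\right) + 82805\right) - 379364 = \left(-224954 + 82805\right) - 379364 = -142149 - 379364 = -521513$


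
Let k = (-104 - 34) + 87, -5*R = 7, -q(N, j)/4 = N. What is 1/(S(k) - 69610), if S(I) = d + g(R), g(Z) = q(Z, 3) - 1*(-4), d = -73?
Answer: -5/348367 ≈ -1.4353e-5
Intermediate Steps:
q(N, j) = -4*N
R = -7/5 (R = -1/5*7 = -7/5 ≈ -1.4000)
g(Z) = 4 - 4*Z (g(Z) = -4*Z - 1*(-4) = -4*Z + 4 = 4 - 4*Z)
k = -51 (k = -138 + 87 = -51)
S(I) = -317/5 (S(I) = -73 + (4 - 4*(-7/5)) = -73 + (4 + 28/5) = -73 + 48/5 = -317/5)
1/(S(k) - 69610) = 1/(-317/5 - 69610) = 1/(-348367/5) = -5/348367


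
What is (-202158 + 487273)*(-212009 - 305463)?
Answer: -147539029280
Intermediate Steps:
(-202158 + 487273)*(-212009 - 305463) = 285115*(-517472) = -147539029280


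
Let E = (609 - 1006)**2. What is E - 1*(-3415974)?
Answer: 3573583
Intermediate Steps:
E = 157609 (E = (-397)**2 = 157609)
E - 1*(-3415974) = 157609 - 1*(-3415974) = 157609 + 3415974 = 3573583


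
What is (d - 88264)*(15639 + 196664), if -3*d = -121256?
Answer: -30473123408/3 ≈ -1.0158e+10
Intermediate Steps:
d = 121256/3 (d = -⅓*(-121256) = 121256/3 ≈ 40419.)
(d - 88264)*(15639 + 196664) = (121256/3 - 88264)*(15639 + 196664) = -143536/3*212303 = -30473123408/3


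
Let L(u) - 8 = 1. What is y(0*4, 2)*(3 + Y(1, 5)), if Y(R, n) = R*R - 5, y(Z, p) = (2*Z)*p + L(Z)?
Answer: -9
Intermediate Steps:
L(u) = 9 (L(u) = 8 + 1 = 9)
y(Z, p) = 9 + 2*Z*p (y(Z, p) = (2*Z)*p + 9 = 2*Z*p + 9 = 9 + 2*Z*p)
Y(R, n) = -5 + R² (Y(R, n) = R² - 5 = -5 + R²)
y(0*4, 2)*(3 + Y(1, 5)) = (9 + 2*(0*4)*2)*(3 + (-5 + 1²)) = (9 + 2*0*2)*(3 + (-5 + 1)) = (9 + 0)*(3 - 4) = 9*(-1) = -9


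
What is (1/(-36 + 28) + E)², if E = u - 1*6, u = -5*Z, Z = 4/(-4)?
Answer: 81/64 ≈ 1.2656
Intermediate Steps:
Z = -1 (Z = 4*(-¼) = -1)
u = 5 (u = -5*(-1) = 5)
E = -1 (E = 5 - 1*6 = 5 - 6 = -1)
(1/(-36 + 28) + E)² = (1/(-36 + 28) - 1)² = (1/(-8) - 1)² = (-⅛ - 1)² = (-9/8)² = 81/64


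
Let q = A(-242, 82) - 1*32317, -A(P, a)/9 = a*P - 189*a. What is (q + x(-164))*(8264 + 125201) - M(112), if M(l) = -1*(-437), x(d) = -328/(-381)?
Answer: 14531037610588/381 ≈ 3.8139e+10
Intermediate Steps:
A(P, a) = 1701*a - 9*P*a (A(P, a) = -9*(a*P - 189*a) = -9*(P*a - 189*a) = -9*(-189*a + P*a) = 1701*a - 9*P*a)
q = 285761 (q = 9*82*(189 - 1*(-242)) - 1*32317 = 9*82*(189 + 242) - 32317 = 9*82*431 - 32317 = 318078 - 32317 = 285761)
x(d) = 328/381 (x(d) = -328*(-1/381) = 328/381)
M(l) = 437
(q + x(-164))*(8264 + 125201) - M(112) = (285761 + 328/381)*(8264 + 125201) - 1*437 = (108875269/381)*133465 - 437 = 14531037777085/381 - 437 = 14531037610588/381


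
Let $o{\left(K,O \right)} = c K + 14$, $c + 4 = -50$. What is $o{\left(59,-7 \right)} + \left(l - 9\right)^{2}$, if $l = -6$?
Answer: $-2947$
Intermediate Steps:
$c = -54$ ($c = -4 - 50 = -54$)
$o{\left(K,O \right)} = 14 - 54 K$ ($o{\left(K,O \right)} = - 54 K + 14 = 14 - 54 K$)
$o{\left(59,-7 \right)} + \left(l - 9\right)^{2} = \left(14 - 3186\right) + \left(-6 - 9\right)^{2} = \left(14 - 3186\right) + \left(-15\right)^{2} = -3172 + 225 = -2947$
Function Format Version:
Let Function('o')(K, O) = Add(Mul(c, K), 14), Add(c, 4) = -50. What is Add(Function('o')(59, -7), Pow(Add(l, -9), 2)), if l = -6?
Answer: -2947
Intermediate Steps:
c = -54 (c = Add(-4, -50) = -54)
Function('o')(K, O) = Add(14, Mul(-54, K)) (Function('o')(K, O) = Add(Mul(-54, K), 14) = Add(14, Mul(-54, K)))
Add(Function('o')(59, -7), Pow(Add(l, -9), 2)) = Add(Add(14, Mul(-54, 59)), Pow(Add(-6, -9), 2)) = Add(Add(14, -3186), Pow(-15, 2)) = Add(-3172, 225) = -2947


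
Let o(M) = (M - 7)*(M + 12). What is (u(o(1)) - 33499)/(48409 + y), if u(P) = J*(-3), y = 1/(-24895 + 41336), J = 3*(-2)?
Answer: -78637303/113698910 ≈ -0.69163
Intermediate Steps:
J = -6
o(M) = (-7 + M)*(12 + M)
y = 1/16441 ≈ 6.0824e-5
u(P) = 18 (u(P) = -6*(-3) = 18)
(u(o(1)) - 33499)/(48409 + y) = (18 - 33499)/(48409 + 1/16441) = -33481/795892370/16441 = -33481*16441/795892370 = -78637303/113698910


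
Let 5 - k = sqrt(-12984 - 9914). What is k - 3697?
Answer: -3692 - 107*I*sqrt(2) ≈ -3692.0 - 151.32*I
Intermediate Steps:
k = 5 - 107*I*sqrt(2) (k = 5 - sqrt(-12984 - 9914) = 5 - sqrt(-22898) = 5 - 107*I*sqrt(2) ≈ 5.0 - 151.32*I)
k - 3697 = (5 - 107*I*sqrt(2)) - 3697 = -3692 - 107*I*sqrt(2)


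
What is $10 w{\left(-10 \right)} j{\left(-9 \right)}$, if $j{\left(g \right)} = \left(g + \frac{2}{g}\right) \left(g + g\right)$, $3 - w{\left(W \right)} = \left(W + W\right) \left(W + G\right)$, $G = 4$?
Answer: $-194220$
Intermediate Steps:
$w{\left(W \right)} = 3 - 2 W \left(4 + W\right)$ ($w{\left(W \right)} = 3 - \left(W + W\right) \left(W + 4\right) = 3 - 2 W \left(4 + W\right)$)
$j{\left(g \right)} = 2 g \left(g + \frac{2}{g}\right)$ ($j{\left(g \right)} = \left(g + \frac{2}{g}\right) 2 g = 2 g \left(g + \frac{2}{g}\right)$)
$10 w{\left(-10 \right)} j{\left(-9 \right)} = 10 \left(3 - -80 - 2 \left(-10\right)^{2}\right) \left(4 + 2 \left(-9\right)^{2}\right) = 10 \left(3 + 80 - 200\right) \left(4 + 2 \cdot 81\right) = 10 \left(3 + 80 - 200\right) \left(4 + 162\right) = 10 \left(-117\right) 166 = \left(-1170\right) 166 = -194220$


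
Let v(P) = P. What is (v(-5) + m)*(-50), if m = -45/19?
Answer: 7000/19 ≈ 368.42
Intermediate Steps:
m = -45/19 (m = -45*1/19 = -45/19 ≈ -2.3684)
(v(-5) + m)*(-50) = (-5 - 45/19)*(-50) = -140/19*(-50) = 7000/19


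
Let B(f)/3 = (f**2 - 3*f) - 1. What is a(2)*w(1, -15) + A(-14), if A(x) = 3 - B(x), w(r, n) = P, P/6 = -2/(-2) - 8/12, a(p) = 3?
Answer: -702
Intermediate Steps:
P = 2 (P = 6*(-2/(-2) - 8/12) = 6*(-2*(-1/2) - 8*1/12) = 6*(1 - 2/3) = 6*(1/3) = 2)
B(f) = -3 - 9*f + 3*f**2 (B(f) = 3*((f**2 - 3*f) - 1) = 3*(-1 + f**2 - 3*f) = -3 - 9*f + 3*f**2)
w(r, n) = 2
A(x) = 6 - 3*x**2 + 9*x (A(x) = 3 - (-3 - 9*x + 3*x**2) = 3 + (3 - 3*x**2 + 9*x) = 6 - 3*x**2 + 9*x)
a(2)*w(1, -15) + A(-14) = 3*2 + (6 - 3*(-14)**2 + 9*(-14)) = 6 + (6 - 3*196 - 126) = 6 + (6 - 588 - 126) = 6 - 708 = -702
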